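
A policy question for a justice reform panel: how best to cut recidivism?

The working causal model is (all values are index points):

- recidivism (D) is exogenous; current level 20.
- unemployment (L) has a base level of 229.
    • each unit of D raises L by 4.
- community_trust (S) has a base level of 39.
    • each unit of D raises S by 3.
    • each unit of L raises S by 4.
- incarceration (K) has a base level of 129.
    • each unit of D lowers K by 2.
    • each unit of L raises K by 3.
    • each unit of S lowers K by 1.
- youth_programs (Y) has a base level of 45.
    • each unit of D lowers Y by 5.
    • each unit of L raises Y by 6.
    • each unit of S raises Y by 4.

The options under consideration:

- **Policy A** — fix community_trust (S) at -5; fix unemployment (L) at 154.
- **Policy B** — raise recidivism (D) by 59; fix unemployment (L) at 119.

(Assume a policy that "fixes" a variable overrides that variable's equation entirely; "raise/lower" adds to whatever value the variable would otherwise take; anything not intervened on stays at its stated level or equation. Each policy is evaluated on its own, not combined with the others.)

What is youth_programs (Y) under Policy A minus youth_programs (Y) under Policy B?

-2523

Policy A (S := -5, L := 154):
  D = 20
  L = 154
  S = -5
  Y = 45 − 5·20 + 6·154 + 4·(-5) = 849
Policy B (D + 59, L := 119):
  D = 20 + 59 = 79
  L = 119
  S = 39 + 3·79 + 4·119 = 752
  Y = 45 − 5·79 + 6·119 + 4·752 = 3372
Y: 849 − 3372 = -2523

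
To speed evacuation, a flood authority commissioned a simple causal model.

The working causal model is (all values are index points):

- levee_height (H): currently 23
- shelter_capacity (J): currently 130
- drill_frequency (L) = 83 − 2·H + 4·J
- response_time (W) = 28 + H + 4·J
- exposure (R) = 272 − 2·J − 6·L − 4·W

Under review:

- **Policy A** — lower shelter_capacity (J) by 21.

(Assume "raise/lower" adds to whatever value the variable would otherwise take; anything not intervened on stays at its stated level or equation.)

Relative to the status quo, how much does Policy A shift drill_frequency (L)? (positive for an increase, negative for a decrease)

Baseline:
  H = 23
  J = 130
  L = 83 − 2·23 + 4·130 = 557
Policy A (J − 21):
  H = 23
  J = 130 − 21 = 109
  L = 83 − 2·23 + 4·109 = 473
Change in L: 473 − 557 = -84

-84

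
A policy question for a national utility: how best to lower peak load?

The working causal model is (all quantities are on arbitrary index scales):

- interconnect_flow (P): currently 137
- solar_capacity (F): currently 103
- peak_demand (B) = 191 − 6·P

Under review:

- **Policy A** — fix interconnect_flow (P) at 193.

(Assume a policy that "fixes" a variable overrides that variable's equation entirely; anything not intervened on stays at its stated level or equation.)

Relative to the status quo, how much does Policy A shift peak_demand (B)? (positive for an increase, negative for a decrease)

Baseline:
  P = 137
  B = 191 − 6·137 = -631
Policy A (P := 193):
  P = 193
  B = 191 − 6·193 = -967
Change in B: -967 − (-631) = -336

-336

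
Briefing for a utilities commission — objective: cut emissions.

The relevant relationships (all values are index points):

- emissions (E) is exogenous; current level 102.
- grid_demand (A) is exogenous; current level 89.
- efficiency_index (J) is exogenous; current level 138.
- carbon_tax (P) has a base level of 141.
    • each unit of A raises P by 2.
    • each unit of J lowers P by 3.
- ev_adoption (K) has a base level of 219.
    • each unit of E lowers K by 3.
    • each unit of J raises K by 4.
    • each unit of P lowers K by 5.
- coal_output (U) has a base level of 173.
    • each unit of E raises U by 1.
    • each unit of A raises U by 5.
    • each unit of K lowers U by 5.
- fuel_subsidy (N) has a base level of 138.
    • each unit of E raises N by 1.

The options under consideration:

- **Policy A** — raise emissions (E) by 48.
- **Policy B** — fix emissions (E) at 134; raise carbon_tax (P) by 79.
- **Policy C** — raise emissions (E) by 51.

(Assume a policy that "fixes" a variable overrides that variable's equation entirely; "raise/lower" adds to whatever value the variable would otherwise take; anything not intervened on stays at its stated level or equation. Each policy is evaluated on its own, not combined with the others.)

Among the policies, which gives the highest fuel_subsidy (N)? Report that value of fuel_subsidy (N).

Policy A (E + 48):
  E = 102 + 48 = 150
  N = 138 + 150 = 288
Policy B (E := 134, P + 79):
  E = 134
  N = 138 + 134 = 272
Policy C (E + 51):
  E = 102 + 51 = 153
  N = 138 + 153 = 291
Comparing — Policy A: N=288, Policy B: N=272, Policy C: N=291. Highest is 291 (Policy C).

291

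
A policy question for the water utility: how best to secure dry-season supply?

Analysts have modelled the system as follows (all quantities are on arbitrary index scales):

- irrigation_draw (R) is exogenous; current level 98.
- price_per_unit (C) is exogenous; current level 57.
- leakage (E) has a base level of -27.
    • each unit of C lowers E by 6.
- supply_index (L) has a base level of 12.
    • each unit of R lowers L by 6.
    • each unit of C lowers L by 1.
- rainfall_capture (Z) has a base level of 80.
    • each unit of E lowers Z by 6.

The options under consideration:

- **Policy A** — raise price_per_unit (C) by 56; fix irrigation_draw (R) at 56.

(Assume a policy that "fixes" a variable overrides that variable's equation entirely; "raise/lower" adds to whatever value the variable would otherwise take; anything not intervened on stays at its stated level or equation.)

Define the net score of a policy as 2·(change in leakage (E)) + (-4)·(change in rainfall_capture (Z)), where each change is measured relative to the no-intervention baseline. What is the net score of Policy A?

Baseline:
  C = 57
  E = -27 − 6·57 = -369
  Z = 80 − 6·(-369) = 2294
Policy A (C + 56, R := 56):
  C = 57 + 56 = 113
  E = -27 − 6·113 = -705
  Z = 80 − 6·(-705) = 4310
ΔE = -705 − (-369) = -336; ΔZ = 4310 − 2294 = 2016
Score = 2·(-336) + (-4)·2016 = -8736

-8736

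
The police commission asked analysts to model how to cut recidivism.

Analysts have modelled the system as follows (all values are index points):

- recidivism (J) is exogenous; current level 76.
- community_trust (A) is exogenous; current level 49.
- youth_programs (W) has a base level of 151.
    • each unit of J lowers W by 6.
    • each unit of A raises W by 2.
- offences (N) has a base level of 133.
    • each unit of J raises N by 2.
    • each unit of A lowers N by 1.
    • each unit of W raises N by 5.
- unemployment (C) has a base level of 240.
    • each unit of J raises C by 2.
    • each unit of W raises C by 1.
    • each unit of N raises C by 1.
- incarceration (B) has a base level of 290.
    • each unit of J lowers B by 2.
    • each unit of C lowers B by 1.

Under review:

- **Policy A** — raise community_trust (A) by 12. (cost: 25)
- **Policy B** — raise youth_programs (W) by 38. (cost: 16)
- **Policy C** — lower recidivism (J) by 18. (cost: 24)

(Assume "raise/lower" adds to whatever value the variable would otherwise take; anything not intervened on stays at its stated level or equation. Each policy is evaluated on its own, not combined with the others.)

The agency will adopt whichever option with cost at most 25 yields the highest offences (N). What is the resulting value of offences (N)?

Policy A (A + 12):
  J = 76
  A = 49 + 12 = 61
  W = 151 − 6·76 + 2·61 = -183
  N = 133 + 2·76 − 61 + 5·(-183) = -691
Policy B (W + 38):
  J = 76
  A = 49
  W = 151 − 6·76 + 2·49 (+38 from intervention) = -169
  N = 133 + 2·76 − 49 + 5·(-169) = -609
Policy C (J − 18):
  J = 76 − 18 = 58
  A = 49
  W = 151 − 6·58 + 2·49 = -99
  N = 133 + 2·58 − 49 + 5·(-99) = -295
Comparing — Policy A: N=-691, Policy B: N=-609, Policy C: N=-295. Highest is -295 (Policy C).

-295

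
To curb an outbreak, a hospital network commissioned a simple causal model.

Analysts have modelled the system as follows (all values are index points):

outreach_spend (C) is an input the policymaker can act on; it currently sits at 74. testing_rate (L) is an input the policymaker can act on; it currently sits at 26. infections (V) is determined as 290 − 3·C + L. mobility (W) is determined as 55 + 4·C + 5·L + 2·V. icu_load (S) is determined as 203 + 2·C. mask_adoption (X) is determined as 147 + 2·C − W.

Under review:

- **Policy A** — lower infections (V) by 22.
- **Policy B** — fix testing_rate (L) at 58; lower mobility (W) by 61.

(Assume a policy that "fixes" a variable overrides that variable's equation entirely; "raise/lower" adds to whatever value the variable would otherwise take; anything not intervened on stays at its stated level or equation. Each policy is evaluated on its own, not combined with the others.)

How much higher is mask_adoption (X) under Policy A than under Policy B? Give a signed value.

Policy A (V − 22):
  C = 74
  L = 26
  V = 290 − 3·74 + 26 (−22 from intervention) = 72
  W = 55 + 4·74 + 5·26 + 2·72 = 625
  X = 147 + 2·74 − 625 = -330
Policy B (L := 58, W − 61):
  C = 74
  L = 58
  V = 290 − 3·74 + 58 = 126
  W = 55 + 4·74 + 5·58 + 2·126 (−61 from intervention) = 832
  X = 147 + 2·74 − 832 = -537
X: -330 − (-537) = 207

207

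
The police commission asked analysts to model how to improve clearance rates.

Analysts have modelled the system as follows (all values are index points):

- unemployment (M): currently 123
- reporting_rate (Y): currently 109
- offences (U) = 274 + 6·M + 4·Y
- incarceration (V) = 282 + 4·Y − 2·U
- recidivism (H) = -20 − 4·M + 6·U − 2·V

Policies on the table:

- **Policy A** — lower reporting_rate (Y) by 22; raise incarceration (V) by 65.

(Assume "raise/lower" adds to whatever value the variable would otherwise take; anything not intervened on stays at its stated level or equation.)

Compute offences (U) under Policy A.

1360

Policy A (Y − 22, V + 65):
  M = 123
  Y = 109 − 22 = 87
  U = 274 + 6·123 + 4·87 = 1360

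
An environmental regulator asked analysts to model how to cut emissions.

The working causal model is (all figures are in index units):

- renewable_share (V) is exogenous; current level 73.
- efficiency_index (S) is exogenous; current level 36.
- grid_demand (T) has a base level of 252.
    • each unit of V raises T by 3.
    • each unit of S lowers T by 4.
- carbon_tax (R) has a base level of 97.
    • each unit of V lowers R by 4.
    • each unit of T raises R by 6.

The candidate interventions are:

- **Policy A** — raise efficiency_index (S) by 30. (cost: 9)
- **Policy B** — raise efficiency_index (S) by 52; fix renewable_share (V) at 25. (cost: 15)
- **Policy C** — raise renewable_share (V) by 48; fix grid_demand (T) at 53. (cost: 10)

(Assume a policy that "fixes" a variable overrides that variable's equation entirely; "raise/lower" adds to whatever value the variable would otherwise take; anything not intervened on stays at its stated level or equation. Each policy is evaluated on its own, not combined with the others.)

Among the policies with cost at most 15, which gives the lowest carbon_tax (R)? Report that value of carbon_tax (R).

Policy A (S + 30):
  V = 73
  S = 36 + 30 = 66
  T = 252 + 3·73 − 4·66 = 207
  R = 97 − 4·73 + 6·207 = 1047
Policy B (S + 52, V := 25):
  V = 25
  S = 36 + 52 = 88
  T = 252 + 3·25 − 4·88 = -25
  R = 97 − 4·25 + 6·(-25) = -153
Policy C (V + 48, T := 53):
  V = 73 + 48 = 121
  S = 36
  T = 53
  R = 97 − 4·121 + 6·53 = -69
Comparing — Policy A: R=1047, Policy B: R=-153, Policy C: R=-69. Lowest is -153 (Policy B).

-153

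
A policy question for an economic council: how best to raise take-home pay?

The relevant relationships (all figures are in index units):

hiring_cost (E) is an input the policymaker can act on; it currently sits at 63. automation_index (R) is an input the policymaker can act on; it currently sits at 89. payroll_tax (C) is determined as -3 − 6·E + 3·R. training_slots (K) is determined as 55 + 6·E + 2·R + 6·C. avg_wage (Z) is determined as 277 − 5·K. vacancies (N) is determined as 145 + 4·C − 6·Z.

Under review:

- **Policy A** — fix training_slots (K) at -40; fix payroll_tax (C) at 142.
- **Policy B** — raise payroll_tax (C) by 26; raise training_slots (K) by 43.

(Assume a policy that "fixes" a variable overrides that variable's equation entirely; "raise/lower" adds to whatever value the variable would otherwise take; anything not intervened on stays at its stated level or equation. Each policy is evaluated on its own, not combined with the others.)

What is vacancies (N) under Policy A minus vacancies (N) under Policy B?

-4060

Policy A (K := -40, C := 142):
  E = 63
  R = 89
  C = 142
  K = -40
  Z = 277 − 5·(-40) = 477
  N = 145 + 4·142 − 6·477 = -2149
Policy B (C + 26, K + 43):
  E = 63
  R = 89
  C = -3 − 6·63 + 3·89 (+26 from intervention) = -88
  K = 55 + 6·63 + 2·89 + 6·(-88) (+43 from intervention) = 126
  Z = 277 − 5·126 = -353
  N = 145 + 4·(-88) − 6·(-353) = 1911
N: -2149 − 1911 = -4060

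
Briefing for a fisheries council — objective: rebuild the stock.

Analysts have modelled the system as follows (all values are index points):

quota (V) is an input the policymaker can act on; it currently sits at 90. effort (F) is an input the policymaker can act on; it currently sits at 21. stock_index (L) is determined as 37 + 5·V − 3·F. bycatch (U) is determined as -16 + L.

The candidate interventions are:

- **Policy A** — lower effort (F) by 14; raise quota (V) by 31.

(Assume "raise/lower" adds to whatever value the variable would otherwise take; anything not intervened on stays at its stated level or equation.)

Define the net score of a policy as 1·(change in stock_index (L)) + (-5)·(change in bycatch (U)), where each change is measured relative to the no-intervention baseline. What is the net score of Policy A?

-788

Baseline:
  V = 90
  F = 21
  L = 37 + 5·90 − 3·21 = 424
  U = -16 + 424 = 408
Policy A (F − 14, V + 31):
  V = 90 + 31 = 121
  F = 21 − 14 = 7
  L = 37 + 5·121 − 3·7 = 621
  U = -16 + 621 = 605
ΔL = 621 − 424 = 197; ΔU = 605 − 408 = 197
Score = 1·197 + (-5)·197 = -788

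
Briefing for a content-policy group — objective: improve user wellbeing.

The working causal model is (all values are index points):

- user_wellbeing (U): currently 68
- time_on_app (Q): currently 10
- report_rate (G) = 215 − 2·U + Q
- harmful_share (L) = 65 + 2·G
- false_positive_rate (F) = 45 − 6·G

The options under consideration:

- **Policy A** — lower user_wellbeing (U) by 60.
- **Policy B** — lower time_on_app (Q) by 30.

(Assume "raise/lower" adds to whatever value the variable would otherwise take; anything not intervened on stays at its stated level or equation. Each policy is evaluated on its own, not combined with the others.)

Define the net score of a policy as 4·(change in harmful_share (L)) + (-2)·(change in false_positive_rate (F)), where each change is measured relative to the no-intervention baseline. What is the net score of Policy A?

Baseline:
  U = 68
  Q = 10
  G = 215 − 2·68 + 10 = 89
  L = 65 + 2·89 = 243
  F = 45 − 6·89 = -489
Policy A (U − 60):
  U = 68 − 60 = 8
  Q = 10
  G = 215 − 2·8 + 10 = 209
  L = 65 + 2·209 = 483
  F = 45 − 6·209 = -1209
ΔL = 483 − 243 = 240; ΔF = -1209 − (-489) = -720
Score = 4·240 + (-2)·(-720) = 2400

2400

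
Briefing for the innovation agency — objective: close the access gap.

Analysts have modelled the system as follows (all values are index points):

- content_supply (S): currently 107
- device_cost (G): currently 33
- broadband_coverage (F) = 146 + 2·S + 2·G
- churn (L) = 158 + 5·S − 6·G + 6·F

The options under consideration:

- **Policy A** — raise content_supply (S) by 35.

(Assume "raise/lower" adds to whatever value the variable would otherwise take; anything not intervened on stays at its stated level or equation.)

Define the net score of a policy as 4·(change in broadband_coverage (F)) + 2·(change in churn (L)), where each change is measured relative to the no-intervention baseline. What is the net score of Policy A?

1470

Baseline:
  S = 107
  G = 33
  F = 146 + 2·107 + 2·33 = 426
  L = 158 + 5·107 − 6·33 + 6·426 = 3051
Policy A (S + 35):
  S = 107 + 35 = 142
  G = 33
  F = 146 + 2·142 + 2·33 = 496
  L = 158 + 5·142 − 6·33 + 6·496 = 3646
ΔF = 496 − 426 = 70; ΔL = 3646 − 3051 = 595
Score = 4·70 + 2·595 = 1470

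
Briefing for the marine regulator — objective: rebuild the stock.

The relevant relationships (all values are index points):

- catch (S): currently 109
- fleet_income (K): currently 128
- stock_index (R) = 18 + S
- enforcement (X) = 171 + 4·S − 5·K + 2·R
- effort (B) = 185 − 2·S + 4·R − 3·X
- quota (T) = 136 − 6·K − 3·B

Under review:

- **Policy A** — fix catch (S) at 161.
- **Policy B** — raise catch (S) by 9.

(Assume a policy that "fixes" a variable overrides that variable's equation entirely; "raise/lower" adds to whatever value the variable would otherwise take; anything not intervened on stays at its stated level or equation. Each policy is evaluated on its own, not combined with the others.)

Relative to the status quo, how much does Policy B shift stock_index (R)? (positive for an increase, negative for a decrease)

Baseline:
  S = 109
  R = 18 + 109 = 127
Policy B (S + 9):
  S = 109 + 9 = 118
  R = 18 + 118 = 136
Change in R: 136 − 127 = 9

9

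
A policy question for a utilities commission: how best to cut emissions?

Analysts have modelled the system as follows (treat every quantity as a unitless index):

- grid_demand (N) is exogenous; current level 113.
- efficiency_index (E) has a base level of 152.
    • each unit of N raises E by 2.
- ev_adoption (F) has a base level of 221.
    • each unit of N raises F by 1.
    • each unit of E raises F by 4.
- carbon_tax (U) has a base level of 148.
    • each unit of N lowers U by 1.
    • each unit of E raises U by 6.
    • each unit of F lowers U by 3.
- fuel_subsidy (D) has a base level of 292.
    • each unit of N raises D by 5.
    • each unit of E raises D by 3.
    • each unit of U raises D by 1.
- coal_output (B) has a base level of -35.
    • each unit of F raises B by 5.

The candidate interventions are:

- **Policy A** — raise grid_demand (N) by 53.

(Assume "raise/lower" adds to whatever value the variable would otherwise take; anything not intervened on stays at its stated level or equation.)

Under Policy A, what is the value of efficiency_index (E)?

484

Policy A (N + 53):
  N = 113 + 53 = 166
  E = 152 + 2·166 = 484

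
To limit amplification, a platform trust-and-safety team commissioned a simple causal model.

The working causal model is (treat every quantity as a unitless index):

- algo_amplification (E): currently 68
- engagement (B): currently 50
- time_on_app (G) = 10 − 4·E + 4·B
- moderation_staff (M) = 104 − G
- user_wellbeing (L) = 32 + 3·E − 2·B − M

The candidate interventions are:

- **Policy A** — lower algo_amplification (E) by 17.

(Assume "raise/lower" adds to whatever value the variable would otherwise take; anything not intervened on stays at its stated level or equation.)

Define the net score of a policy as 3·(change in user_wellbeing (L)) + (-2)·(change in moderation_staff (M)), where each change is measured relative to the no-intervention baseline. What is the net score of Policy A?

Baseline:
  E = 68
  B = 50
  G = 10 − 4·68 + 4·50 = -62
  M = 104 − (-62) = 166
  L = 32 + 3·68 − 2·50 − 166 = -30
Policy A (E − 17):
  E = 68 − 17 = 51
  B = 50
  G = 10 − 4·51 + 4·50 = 6
  M = 104 − 6 = 98
  L = 32 + 3·51 − 2·50 − 98 = -13
ΔL = -13 − (-30) = 17; ΔM = 98 − 166 = -68
Score = 3·17 + (-2)·(-68) = 187

187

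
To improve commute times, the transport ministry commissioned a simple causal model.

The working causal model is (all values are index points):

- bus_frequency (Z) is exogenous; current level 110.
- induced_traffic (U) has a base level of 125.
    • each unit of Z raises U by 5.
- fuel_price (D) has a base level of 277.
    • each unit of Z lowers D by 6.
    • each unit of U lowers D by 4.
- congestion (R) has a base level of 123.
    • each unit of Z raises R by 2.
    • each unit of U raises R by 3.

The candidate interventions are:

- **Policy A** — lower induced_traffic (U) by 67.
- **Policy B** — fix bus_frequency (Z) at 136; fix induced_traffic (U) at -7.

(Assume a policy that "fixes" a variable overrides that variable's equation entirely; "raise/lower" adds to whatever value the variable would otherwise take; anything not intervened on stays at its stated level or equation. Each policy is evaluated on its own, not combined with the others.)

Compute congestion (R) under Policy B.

Policy B (Z := 136, U := -7):
  Z = 136
  U = -7
  R = 123 + 2·136 + 3·(-7) = 374

374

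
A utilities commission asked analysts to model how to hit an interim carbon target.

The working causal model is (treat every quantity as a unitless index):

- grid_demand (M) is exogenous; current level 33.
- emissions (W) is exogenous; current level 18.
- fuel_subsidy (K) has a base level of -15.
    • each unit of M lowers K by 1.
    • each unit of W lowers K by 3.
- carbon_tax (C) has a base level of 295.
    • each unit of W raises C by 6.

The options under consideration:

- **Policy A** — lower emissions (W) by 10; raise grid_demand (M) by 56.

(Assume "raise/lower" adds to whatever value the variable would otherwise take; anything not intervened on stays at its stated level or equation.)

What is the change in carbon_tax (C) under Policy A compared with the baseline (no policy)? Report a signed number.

-60

Baseline:
  W = 18
  C = 295 + 6·18 = 403
Policy A (W − 10, M + 56):
  W = 18 − 10 = 8
  C = 295 + 6·8 = 343
Change in C: 343 − 403 = -60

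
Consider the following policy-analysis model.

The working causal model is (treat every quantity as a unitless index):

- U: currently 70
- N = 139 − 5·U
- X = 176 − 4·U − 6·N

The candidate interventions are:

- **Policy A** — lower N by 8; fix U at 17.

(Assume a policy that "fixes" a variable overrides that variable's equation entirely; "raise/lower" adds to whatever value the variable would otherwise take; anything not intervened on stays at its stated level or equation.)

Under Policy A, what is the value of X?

-168

Policy A (N − 8, U := 17):
  U = 17
  N = 139 − 5·17 (−8 from intervention) = 46
  X = 176 − 4·17 − 6·46 = -168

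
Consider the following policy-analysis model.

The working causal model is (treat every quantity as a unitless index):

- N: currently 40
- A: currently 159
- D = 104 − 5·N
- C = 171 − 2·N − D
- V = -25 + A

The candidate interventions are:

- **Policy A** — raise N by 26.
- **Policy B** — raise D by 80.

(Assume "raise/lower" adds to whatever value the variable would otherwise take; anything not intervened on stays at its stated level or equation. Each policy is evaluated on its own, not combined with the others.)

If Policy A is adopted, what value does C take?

Policy A (N + 26):
  N = 40 + 26 = 66
  D = 104 − 5·66 = -226
  C = 171 − 2·66 − (-226) = 265

265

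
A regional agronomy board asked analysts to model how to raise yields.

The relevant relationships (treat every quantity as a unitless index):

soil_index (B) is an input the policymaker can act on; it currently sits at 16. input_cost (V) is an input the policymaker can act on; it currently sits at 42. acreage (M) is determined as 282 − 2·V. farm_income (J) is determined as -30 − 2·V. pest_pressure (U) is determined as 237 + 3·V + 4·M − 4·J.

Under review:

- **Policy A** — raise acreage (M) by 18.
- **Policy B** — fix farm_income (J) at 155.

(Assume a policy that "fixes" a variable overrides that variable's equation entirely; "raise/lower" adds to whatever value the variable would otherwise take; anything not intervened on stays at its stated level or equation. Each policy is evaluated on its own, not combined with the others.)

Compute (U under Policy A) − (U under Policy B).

Policy A (M + 18):
  V = 42
  M = 282 − 2·42 (+18 from intervention) = 216
  J = -30 − 2·42 = -114
  U = 237 + 3·42 + 4·216 − 4·(-114) = 1683
Policy B (J := 155):
  V = 42
  M = 282 − 2·42 = 198
  J = 155
  U = 237 + 3·42 + 4·198 − 4·155 = 535
U: 1683 − 535 = 1148

1148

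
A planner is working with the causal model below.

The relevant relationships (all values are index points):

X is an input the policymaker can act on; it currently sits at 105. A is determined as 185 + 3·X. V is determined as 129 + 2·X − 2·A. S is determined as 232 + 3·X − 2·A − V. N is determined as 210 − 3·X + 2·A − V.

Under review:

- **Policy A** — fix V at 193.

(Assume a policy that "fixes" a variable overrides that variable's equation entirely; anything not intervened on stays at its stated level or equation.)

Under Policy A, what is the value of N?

702

Policy A (V := 193):
  X = 105
  A = 185 + 3·105 = 500
  V = 193
  N = 210 − 3·105 + 2·500 − 193 = 702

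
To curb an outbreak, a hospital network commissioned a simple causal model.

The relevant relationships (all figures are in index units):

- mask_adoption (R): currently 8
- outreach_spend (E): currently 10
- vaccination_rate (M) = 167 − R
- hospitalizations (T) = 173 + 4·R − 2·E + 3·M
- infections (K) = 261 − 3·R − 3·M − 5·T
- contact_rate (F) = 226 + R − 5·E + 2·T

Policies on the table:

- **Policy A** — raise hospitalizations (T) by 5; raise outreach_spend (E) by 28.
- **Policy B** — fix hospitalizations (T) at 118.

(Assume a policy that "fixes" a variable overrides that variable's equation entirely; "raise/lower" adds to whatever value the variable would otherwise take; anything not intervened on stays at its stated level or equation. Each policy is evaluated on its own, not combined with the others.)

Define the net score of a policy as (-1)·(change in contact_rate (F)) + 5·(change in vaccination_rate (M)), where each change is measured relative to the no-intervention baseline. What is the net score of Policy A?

Baseline:
  R = 8
  E = 10
  M = 167 − 8 = 159
  T = 173 + 4·8 − 2·10 + 3·159 = 662
  F = 226 + 8 − 5·10 + 2·662 = 1508
Policy A (T + 5, E + 28):
  R = 8
  E = 10 + 28 = 38
  M = 167 − 8 = 159
  T = 173 + 4·8 − 2·38 + 3·159 (+5 from intervention) = 611
  F = 226 + 8 − 5·38 + 2·611 = 1266
ΔF = 1266 − 1508 = -242; ΔM = 159 − 159 = 0
Score = (-1)·(-242) + 5·0 = 242

242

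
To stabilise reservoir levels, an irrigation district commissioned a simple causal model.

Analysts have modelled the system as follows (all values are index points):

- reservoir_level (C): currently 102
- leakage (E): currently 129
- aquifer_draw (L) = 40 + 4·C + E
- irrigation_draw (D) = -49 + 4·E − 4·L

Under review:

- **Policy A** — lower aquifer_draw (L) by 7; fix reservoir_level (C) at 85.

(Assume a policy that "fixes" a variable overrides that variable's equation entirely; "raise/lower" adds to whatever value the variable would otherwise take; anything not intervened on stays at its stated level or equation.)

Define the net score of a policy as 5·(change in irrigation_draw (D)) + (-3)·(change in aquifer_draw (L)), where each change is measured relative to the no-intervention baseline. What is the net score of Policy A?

Baseline:
  C = 102
  E = 129
  L = 40 + 4·102 + 129 = 577
  D = -49 + 4·129 − 4·577 = -1841
Policy A (L − 7, C := 85):
  C = 85
  E = 129
  L = 40 + 4·85 + 129 (−7 from intervention) = 502
  D = -49 + 4·129 − 4·502 = -1541
ΔD = -1541 − (-1841) = 300; ΔL = 502 − 577 = -75
Score = 5·300 + (-3)·(-75) = 1725

1725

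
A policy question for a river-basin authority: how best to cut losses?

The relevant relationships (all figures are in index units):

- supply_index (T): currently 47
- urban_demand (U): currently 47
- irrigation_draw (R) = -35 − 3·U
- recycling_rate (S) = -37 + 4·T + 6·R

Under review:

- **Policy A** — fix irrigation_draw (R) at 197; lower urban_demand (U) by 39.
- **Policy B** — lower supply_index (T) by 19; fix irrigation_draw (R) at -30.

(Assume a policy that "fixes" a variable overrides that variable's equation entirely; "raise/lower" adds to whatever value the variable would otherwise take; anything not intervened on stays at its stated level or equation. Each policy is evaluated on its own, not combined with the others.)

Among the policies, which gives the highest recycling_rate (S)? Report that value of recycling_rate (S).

Policy A (R := 197, U − 39):
  T = 47
  U = 47 − 39 = 8
  R = 197
  S = -37 + 4·47 + 6·197 = 1333
Policy B (T − 19, R := -30):
  T = 47 − 19 = 28
  U = 47
  R = -30
  S = -37 + 4·28 + 6·(-30) = -105
Comparing — Policy A: S=1333, Policy B: S=-105. Highest is 1333 (Policy A).

1333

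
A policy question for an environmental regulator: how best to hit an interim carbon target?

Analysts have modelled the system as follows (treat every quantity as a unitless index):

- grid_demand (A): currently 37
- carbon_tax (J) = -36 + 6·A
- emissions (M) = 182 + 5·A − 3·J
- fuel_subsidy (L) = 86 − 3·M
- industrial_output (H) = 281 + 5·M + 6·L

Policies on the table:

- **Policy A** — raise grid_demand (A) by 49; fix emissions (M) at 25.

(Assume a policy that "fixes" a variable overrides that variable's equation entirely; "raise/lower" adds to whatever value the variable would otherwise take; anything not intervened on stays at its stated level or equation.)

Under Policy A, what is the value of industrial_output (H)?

472

Policy A (A + 49, M := 25):
  A = 37 + 49 = 86
  J = -36 + 6·86 = 480
  M = 25
  L = 86 − 3·25 = 11
  H = 281 + 5·25 + 6·11 = 472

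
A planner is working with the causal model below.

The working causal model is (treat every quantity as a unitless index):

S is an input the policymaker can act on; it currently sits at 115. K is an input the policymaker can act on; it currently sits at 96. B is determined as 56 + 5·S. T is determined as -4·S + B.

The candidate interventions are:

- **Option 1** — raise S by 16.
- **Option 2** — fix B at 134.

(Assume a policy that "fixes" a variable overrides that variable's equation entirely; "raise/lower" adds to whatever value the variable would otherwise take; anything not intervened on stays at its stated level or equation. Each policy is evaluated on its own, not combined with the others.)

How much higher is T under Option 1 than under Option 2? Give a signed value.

Option 1 (S + 16):
  S = 115 + 16 = 131
  B = 56 + 5·131 = 711
  T = 0 − 4·131 + 711 = 187
Option 2 (B := 134):
  S = 115
  B = 134
  T = 0 − 4·115 + 134 = -326
T: 187 − (-326) = 513

513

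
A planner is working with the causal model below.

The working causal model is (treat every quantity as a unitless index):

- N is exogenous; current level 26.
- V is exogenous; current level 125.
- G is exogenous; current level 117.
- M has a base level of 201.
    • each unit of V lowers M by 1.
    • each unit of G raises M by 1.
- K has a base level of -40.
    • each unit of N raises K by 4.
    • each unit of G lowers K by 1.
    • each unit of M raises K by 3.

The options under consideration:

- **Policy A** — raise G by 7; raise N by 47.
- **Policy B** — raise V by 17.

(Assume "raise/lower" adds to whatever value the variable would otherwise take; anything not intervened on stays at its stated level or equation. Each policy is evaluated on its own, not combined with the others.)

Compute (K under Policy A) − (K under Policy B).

Policy A (G + 7, N + 47):
  N = 26 + 47 = 73
  V = 125
  G = 117 + 7 = 124
  M = 201 − 125 + 124 = 200
  K = -40 + 4·73 − 124 + 3·200 = 728
Policy B (V + 17):
  N = 26
  V = 125 + 17 = 142
  G = 117
  M = 201 − 142 + 117 = 176
  K = -40 + 4·26 − 117 + 3·176 = 475
K: 728 − 475 = 253

253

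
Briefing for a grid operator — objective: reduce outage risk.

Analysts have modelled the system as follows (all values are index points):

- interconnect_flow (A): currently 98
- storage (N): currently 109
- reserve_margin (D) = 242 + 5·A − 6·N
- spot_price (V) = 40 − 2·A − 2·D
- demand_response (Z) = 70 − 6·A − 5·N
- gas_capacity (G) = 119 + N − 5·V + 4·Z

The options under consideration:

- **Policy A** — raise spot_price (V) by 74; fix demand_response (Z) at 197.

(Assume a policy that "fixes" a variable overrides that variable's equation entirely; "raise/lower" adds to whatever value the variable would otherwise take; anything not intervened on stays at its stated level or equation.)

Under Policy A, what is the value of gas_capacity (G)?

Policy A (V + 74, Z := 197):
  A = 98
  N = 109
  D = 242 + 5·98 − 6·109 = 78
  V = 40 − 2·98 − 2·78 (+74 from intervention) = -238
  Z = 197
  G = 119 + 109 − 5·(-238) + 4·197 = 2206

2206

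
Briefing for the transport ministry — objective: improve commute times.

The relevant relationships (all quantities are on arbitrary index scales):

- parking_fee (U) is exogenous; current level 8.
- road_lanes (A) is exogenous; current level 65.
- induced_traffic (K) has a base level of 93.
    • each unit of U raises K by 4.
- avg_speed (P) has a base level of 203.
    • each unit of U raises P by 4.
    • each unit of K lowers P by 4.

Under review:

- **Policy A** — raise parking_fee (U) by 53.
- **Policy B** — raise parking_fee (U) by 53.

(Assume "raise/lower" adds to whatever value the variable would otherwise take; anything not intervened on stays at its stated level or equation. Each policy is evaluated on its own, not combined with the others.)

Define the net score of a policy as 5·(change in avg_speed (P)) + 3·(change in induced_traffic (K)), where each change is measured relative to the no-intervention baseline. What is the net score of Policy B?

-2544

Baseline:
  U = 8
  K = 93 + 4·8 = 125
  P = 203 + 4·8 − 4·125 = -265
Policy B (U + 53):
  U = 8 + 53 = 61
  K = 93 + 4·61 = 337
  P = 203 + 4·61 − 4·337 = -901
ΔP = -901 − (-265) = -636; ΔK = 337 − 125 = 212
Score = 5·(-636) + 3·212 = -2544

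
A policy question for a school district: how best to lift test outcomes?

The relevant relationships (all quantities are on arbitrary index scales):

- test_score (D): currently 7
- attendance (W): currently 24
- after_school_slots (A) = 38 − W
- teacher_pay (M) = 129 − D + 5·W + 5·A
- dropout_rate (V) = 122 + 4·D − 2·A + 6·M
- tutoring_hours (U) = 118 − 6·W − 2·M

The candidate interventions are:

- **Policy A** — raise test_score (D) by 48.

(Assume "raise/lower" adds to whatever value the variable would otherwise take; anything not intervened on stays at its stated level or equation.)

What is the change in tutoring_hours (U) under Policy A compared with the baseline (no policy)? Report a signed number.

96

Baseline:
  D = 7
  W = 24
  A = 38 − 24 = 14
  M = 129 − 7 + 5·24 + 5·14 = 312
  U = 118 − 6·24 − 2·312 = -650
Policy A (D + 48):
  D = 7 + 48 = 55
  W = 24
  A = 38 − 24 = 14
  M = 129 − 55 + 5·24 + 5·14 = 264
  U = 118 − 6·24 − 2·264 = -554
Change in U: -554 − (-650) = 96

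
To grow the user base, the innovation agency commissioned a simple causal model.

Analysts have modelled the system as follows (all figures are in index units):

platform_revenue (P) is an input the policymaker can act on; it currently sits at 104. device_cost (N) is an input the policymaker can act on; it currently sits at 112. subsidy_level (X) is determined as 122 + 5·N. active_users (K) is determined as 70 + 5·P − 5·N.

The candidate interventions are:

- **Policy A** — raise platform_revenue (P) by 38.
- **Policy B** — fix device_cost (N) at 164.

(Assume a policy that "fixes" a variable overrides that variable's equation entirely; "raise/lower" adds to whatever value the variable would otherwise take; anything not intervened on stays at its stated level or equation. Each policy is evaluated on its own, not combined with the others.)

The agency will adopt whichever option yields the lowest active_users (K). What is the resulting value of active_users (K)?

-230

Policy A (P + 38):
  P = 104 + 38 = 142
  N = 112
  K = 70 + 5·142 − 5·112 = 220
Policy B (N := 164):
  P = 104
  N = 164
  K = 70 + 5·104 − 5·164 = -230
Comparing — Policy A: K=220, Policy B: K=-230. Lowest is -230 (Policy B).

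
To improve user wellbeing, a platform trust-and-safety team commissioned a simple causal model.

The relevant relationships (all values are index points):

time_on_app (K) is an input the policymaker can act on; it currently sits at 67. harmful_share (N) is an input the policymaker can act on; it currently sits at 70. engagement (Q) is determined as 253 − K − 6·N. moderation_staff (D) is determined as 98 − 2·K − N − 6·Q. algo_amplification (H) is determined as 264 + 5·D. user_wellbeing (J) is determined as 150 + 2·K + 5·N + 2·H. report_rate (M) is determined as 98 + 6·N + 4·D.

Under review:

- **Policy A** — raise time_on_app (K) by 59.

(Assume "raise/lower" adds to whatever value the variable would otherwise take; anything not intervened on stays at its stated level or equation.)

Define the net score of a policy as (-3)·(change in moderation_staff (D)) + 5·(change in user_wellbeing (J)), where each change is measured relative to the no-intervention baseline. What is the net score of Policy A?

Baseline:
  K = 67
  N = 70
  Q = 253 − 67 − 6·70 = -234
  D = 98 − 2·67 − 70 − 6·(-234) = 1298
  H = 264 + 5·1298 = 6754
  J = 150 + 2·67 + 5·70 + 2·6754 = 14142
Policy A (K + 59):
  K = 67 + 59 = 126
  N = 70
  Q = 253 − 126 − 6·70 = -293
  D = 98 − 2·126 − 70 − 6·(-293) = 1534
  H = 264 + 5·1534 = 7934
  J = 150 + 2·126 + 5·70 + 2·7934 = 16620
ΔD = 1534 − 1298 = 236; ΔJ = 16620 − 14142 = 2478
Score = (-3)·236 + 5·2478 = 11682

11682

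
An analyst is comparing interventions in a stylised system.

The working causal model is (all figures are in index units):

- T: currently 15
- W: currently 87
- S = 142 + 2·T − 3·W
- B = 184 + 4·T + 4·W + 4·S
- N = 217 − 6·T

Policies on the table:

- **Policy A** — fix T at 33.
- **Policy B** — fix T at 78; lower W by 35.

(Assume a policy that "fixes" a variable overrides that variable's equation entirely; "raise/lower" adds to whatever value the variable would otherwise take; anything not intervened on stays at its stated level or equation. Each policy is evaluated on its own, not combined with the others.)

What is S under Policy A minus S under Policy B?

-195

Policy A (T := 33):
  T = 33
  W = 87
  S = 142 + 2·33 − 3·87 = -53
Policy B (T := 78, W − 35):
  T = 78
  W = 87 − 35 = 52
  S = 142 + 2·78 − 3·52 = 142
S: -53 − 142 = -195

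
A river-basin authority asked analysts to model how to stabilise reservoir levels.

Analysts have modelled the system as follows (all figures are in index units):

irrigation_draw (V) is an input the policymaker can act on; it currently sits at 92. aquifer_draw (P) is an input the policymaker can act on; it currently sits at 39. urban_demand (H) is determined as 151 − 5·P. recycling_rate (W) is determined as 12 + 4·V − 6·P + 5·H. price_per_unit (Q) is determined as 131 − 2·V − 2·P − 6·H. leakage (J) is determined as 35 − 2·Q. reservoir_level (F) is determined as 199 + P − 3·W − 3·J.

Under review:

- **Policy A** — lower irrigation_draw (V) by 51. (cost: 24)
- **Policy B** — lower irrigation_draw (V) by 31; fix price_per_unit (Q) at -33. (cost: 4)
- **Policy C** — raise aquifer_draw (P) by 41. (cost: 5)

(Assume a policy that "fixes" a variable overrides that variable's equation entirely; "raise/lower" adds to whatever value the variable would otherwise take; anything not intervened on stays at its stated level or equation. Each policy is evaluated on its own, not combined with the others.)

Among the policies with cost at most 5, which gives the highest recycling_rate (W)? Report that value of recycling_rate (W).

-198

Policy B (V − 31, Q := -33):
  V = 92 − 31 = 61
  P = 39
  H = 151 − 5·39 = -44
  W = 12 + 4·61 − 6·39 + 5·(-44) = -198
Policy C (P + 41):
  V = 92
  P = 39 + 41 = 80
  H = 151 − 5·80 = -249
  W = 12 + 4·92 − 6·80 + 5·(-249) = -1345
Comparing — Policy B: W=-198, Policy C: W=-1345. Highest is -198 (Policy B).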